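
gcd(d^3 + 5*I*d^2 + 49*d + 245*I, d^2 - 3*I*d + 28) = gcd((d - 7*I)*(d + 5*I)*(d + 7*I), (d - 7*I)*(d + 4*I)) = d - 7*I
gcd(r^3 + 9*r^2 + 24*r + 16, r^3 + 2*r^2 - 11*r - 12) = r^2 + 5*r + 4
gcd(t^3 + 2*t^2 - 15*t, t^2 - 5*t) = t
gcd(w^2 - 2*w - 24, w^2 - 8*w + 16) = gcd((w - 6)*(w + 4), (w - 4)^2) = 1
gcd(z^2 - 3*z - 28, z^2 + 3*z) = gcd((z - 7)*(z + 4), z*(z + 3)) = 1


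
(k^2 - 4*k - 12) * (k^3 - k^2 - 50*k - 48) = k^5 - 5*k^4 - 58*k^3 + 164*k^2 + 792*k + 576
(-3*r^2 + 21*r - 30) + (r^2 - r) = -2*r^2 + 20*r - 30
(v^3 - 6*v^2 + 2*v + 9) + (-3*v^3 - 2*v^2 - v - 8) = -2*v^3 - 8*v^2 + v + 1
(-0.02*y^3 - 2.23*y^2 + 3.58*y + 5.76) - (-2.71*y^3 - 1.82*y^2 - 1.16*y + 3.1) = 2.69*y^3 - 0.41*y^2 + 4.74*y + 2.66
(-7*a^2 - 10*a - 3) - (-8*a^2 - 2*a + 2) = a^2 - 8*a - 5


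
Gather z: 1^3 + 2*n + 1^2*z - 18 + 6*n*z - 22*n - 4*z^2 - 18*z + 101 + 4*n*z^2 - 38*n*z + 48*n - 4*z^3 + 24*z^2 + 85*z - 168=28*n - 4*z^3 + z^2*(4*n + 20) + z*(68 - 32*n) - 84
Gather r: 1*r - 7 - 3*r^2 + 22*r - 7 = -3*r^2 + 23*r - 14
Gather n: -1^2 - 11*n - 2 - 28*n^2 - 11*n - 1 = -28*n^2 - 22*n - 4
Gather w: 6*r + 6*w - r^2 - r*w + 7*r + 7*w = -r^2 + 13*r + w*(13 - r)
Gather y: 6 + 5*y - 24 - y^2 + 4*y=-y^2 + 9*y - 18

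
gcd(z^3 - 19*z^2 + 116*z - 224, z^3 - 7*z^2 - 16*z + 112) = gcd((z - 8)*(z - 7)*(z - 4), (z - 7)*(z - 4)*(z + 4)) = z^2 - 11*z + 28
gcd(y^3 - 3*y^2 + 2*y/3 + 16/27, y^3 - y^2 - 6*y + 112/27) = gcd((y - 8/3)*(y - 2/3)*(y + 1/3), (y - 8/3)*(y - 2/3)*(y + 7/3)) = y^2 - 10*y/3 + 16/9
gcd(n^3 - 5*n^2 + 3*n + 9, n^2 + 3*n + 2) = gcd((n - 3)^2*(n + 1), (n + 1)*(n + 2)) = n + 1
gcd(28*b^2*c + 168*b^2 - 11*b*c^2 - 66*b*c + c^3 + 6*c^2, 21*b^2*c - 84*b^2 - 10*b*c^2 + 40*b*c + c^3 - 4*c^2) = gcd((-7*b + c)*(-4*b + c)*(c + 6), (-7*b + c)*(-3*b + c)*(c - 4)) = 7*b - c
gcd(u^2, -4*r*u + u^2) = u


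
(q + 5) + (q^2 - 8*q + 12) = q^2 - 7*q + 17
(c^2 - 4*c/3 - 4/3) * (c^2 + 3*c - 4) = c^4 + 5*c^3/3 - 28*c^2/3 + 4*c/3 + 16/3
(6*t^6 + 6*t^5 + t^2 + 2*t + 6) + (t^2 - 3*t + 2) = 6*t^6 + 6*t^5 + 2*t^2 - t + 8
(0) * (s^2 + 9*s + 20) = 0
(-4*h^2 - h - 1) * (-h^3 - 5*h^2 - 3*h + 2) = 4*h^5 + 21*h^4 + 18*h^3 + h - 2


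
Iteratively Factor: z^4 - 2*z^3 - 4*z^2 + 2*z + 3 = (z - 1)*(z^3 - z^2 - 5*z - 3) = (z - 1)*(z + 1)*(z^2 - 2*z - 3) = (z - 1)*(z + 1)^2*(z - 3)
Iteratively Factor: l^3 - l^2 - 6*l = (l + 2)*(l^2 - 3*l) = l*(l + 2)*(l - 3)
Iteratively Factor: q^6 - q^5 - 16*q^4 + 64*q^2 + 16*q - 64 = (q - 4)*(q^5 + 3*q^4 - 4*q^3 - 16*q^2 + 16) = (q - 4)*(q + 2)*(q^4 + q^3 - 6*q^2 - 4*q + 8) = (q - 4)*(q - 1)*(q + 2)*(q^3 + 2*q^2 - 4*q - 8) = (q - 4)*(q - 1)*(q + 2)^2*(q^2 - 4) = (q - 4)*(q - 1)*(q + 2)^3*(q - 2)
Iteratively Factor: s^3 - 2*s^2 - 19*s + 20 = (s - 5)*(s^2 + 3*s - 4) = (s - 5)*(s - 1)*(s + 4)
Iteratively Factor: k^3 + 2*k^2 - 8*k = (k - 2)*(k^2 + 4*k) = (k - 2)*(k + 4)*(k)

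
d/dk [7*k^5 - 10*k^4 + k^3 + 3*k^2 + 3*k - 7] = 35*k^4 - 40*k^3 + 3*k^2 + 6*k + 3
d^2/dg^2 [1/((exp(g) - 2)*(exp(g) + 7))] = (4*exp(3*g) + 15*exp(2*g) + 81*exp(g) + 70)*exp(g)/(exp(6*g) + 15*exp(5*g) + 33*exp(4*g) - 295*exp(3*g) - 462*exp(2*g) + 2940*exp(g) - 2744)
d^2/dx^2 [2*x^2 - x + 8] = 4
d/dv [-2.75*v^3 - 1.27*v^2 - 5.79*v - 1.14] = -8.25*v^2 - 2.54*v - 5.79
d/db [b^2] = 2*b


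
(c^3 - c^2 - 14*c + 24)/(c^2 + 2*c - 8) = c - 3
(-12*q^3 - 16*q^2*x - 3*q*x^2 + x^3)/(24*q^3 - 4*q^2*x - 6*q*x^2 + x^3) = (q + x)/(-2*q + x)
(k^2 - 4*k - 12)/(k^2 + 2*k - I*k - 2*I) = (k - 6)/(k - I)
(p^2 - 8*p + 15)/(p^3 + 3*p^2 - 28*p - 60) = (p - 3)/(p^2 + 8*p + 12)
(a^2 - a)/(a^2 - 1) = a/(a + 1)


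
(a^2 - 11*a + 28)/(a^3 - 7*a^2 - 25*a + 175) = (a - 4)/(a^2 - 25)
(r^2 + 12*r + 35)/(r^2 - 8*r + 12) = (r^2 + 12*r + 35)/(r^2 - 8*r + 12)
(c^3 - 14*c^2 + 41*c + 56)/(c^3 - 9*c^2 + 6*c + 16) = (c - 7)/(c - 2)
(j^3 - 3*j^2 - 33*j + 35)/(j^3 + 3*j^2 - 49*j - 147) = (j^2 + 4*j - 5)/(j^2 + 10*j + 21)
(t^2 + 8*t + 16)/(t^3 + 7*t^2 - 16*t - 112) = (t + 4)/(t^2 + 3*t - 28)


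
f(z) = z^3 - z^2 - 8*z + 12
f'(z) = 3*z^2 - 2*z - 8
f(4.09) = 30.97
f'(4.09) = 34.00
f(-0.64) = 16.45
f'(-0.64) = -5.49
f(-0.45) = 15.31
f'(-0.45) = -6.49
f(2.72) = 2.97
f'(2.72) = 8.76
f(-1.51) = 18.36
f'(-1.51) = 1.86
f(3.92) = 25.51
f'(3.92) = 30.26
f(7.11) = 263.99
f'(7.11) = 129.44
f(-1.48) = 18.41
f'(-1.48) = 1.53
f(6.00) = 144.00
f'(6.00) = 88.00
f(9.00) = 588.00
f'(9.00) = 217.00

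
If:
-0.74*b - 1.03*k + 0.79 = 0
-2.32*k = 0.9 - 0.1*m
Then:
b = 1.60752562907735 - 0.059995340167754*m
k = 0.0431034482758621*m - 0.387931034482759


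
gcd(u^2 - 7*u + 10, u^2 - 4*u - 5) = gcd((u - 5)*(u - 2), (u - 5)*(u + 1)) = u - 5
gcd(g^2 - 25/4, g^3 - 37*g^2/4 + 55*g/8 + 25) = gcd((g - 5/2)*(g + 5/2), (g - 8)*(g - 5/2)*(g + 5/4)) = g - 5/2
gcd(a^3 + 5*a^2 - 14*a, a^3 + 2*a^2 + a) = a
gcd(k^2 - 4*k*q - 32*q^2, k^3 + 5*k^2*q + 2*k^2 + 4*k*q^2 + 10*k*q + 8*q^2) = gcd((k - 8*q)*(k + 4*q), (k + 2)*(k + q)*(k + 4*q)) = k + 4*q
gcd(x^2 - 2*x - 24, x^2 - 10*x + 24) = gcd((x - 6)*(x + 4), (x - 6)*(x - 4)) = x - 6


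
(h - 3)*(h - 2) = h^2 - 5*h + 6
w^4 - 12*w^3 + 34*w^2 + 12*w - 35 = (w - 7)*(w - 5)*(w - 1)*(w + 1)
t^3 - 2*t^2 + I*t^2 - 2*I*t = t*(t - 2)*(t + I)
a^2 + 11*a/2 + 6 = (a + 3/2)*(a + 4)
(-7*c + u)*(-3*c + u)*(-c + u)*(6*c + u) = -126*c^4 + 165*c^3*u - 35*c^2*u^2 - 5*c*u^3 + u^4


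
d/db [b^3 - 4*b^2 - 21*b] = 3*b^2 - 8*b - 21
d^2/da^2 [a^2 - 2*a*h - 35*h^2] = 2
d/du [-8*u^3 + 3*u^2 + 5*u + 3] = -24*u^2 + 6*u + 5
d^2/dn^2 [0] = 0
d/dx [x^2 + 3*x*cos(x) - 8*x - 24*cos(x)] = -3*x*sin(x) + 2*x + 24*sin(x) + 3*cos(x) - 8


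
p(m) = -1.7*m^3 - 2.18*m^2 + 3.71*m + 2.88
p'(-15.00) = -1078.39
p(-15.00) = 5194.23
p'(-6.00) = -153.73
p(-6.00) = 269.34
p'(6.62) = -248.66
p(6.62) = -561.30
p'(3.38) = -69.29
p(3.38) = -75.13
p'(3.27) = -65.08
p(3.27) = -67.74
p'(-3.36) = -39.22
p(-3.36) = 30.29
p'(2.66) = -43.97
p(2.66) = -34.67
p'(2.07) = -27.17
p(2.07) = -13.86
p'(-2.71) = -21.93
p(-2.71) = 10.65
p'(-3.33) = -38.32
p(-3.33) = 29.13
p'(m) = -5.1*m^2 - 4.36*m + 3.71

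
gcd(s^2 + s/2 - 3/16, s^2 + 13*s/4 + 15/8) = s + 3/4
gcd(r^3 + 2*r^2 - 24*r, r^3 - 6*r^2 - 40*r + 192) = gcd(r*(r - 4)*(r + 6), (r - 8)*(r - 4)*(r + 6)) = r^2 + 2*r - 24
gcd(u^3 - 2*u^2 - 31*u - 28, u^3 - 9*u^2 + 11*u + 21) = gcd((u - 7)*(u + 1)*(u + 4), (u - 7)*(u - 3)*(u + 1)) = u^2 - 6*u - 7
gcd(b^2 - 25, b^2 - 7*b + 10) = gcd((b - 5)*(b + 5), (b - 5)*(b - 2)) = b - 5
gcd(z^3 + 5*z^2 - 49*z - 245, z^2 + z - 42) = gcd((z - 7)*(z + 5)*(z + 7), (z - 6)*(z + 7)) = z + 7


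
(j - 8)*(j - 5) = j^2 - 13*j + 40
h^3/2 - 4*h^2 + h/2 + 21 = (h/2 + 1)*(h - 7)*(h - 3)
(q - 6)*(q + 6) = q^2 - 36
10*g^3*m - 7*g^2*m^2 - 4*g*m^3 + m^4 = m*(-5*g + m)*(-g + m)*(2*g + m)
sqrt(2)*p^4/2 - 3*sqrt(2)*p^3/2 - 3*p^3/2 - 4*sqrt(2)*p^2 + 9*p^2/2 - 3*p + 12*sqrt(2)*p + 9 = (p - 3)*(p - 3*sqrt(2))*(p + sqrt(2)/2)*(sqrt(2)*p/2 + 1)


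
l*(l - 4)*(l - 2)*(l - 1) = l^4 - 7*l^3 + 14*l^2 - 8*l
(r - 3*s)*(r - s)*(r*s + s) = r^3*s - 4*r^2*s^2 + r^2*s + 3*r*s^3 - 4*r*s^2 + 3*s^3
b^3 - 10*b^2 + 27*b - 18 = (b - 6)*(b - 3)*(b - 1)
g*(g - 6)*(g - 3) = g^3 - 9*g^2 + 18*g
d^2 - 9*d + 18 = (d - 6)*(d - 3)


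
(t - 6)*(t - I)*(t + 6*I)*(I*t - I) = I*t^4 - 5*t^3 - 7*I*t^3 + 35*t^2 + 12*I*t^2 - 30*t - 42*I*t + 36*I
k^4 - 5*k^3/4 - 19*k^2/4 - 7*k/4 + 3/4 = (k - 3)*(k - 1/4)*(k + 1)^2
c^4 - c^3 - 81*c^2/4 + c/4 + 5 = (c - 5)*(c - 1/2)*(c + 1/2)*(c + 4)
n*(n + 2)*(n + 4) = n^3 + 6*n^2 + 8*n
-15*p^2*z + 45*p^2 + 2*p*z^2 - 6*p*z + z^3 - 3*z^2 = (-3*p + z)*(5*p + z)*(z - 3)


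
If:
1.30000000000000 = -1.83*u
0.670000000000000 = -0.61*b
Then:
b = -1.10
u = -0.71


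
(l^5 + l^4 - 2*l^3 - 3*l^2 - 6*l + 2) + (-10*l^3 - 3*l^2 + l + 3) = l^5 + l^4 - 12*l^3 - 6*l^2 - 5*l + 5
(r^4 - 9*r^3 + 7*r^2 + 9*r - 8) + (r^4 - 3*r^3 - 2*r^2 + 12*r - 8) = 2*r^4 - 12*r^3 + 5*r^2 + 21*r - 16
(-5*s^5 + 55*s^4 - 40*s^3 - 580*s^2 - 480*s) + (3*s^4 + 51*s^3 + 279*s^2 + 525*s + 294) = -5*s^5 + 58*s^4 + 11*s^3 - 301*s^2 + 45*s + 294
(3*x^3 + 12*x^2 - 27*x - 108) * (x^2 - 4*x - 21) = 3*x^5 - 138*x^3 - 252*x^2 + 999*x + 2268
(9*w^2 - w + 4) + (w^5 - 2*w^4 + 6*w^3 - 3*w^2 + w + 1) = w^5 - 2*w^4 + 6*w^3 + 6*w^2 + 5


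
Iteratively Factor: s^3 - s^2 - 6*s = (s + 2)*(s^2 - 3*s) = s*(s + 2)*(s - 3)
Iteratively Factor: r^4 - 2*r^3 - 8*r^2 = (r)*(r^3 - 2*r^2 - 8*r) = r*(r - 4)*(r^2 + 2*r) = r*(r - 4)*(r + 2)*(r)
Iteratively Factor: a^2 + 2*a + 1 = (a + 1)*(a + 1)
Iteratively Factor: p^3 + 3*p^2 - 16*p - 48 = (p + 3)*(p^2 - 16) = (p + 3)*(p + 4)*(p - 4)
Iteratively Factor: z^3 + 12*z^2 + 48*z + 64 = (z + 4)*(z^2 + 8*z + 16) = (z + 4)^2*(z + 4)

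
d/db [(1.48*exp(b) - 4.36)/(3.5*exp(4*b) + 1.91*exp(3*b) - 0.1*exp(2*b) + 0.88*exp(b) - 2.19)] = (-15.54*exp(4*b) + 55.3864*exp(3*b) + 25.1308*exp(2*b) - 0.872*exp(b) + 0.5956)*exp(b)/(12.25*exp(8*b) + 13.37*exp(7*b) + 2.9481*exp(6*b) + 5.778*exp(5*b) - 11.9584*exp(4*b) - 8.5418*exp(3*b) + 1.2124*exp(2*b) - 3.8544*exp(b) + 4.7961)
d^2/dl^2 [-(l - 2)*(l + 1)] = -2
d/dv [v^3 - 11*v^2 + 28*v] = 3*v^2 - 22*v + 28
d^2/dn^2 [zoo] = 0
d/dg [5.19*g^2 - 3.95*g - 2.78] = 10.38*g - 3.95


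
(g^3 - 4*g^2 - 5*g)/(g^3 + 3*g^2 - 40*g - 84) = g*(g^2 - 4*g - 5)/(g^3 + 3*g^2 - 40*g - 84)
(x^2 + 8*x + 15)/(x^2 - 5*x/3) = 3*(x^2 + 8*x + 15)/(x*(3*x - 5))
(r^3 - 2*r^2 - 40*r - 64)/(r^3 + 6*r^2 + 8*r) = (r - 8)/r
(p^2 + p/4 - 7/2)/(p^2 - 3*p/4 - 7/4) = (p + 2)/(p + 1)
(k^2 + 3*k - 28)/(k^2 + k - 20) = (k + 7)/(k + 5)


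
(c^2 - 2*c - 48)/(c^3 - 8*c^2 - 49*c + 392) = (c + 6)/(c^2 - 49)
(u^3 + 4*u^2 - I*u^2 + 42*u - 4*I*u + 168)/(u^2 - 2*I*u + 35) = (u^2 + u*(4 + 6*I) + 24*I)/(u + 5*I)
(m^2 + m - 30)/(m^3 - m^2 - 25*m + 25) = (m + 6)/(m^2 + 4*m - 5)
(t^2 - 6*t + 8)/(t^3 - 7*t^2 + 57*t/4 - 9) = 4*(t - 2)/(4*t^2 - 12*t + 9)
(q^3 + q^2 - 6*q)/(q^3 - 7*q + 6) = q/(q - 1)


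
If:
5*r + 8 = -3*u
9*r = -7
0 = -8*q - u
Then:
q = 37/216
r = -7/9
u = -37/27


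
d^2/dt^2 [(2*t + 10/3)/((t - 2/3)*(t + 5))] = 4*(27*t^3 + 135*t^2 + 855*t + 1385)/(27*t^6 + 351*t^5 + 1251*t^4 - 143*t^3 - 4170*t^2 + 3900*t - 1000)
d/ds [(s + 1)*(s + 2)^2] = (s + 2)*(3*s + 4)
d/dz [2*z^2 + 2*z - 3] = 4*z + 2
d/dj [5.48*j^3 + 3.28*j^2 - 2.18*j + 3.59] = 16.44*j^2 + 6.56*j - 2.18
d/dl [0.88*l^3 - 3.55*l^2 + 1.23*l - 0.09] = 2.64*l^2 - 7.1*l + 1.23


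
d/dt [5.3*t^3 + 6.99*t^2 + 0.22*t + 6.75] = 15.9*t^2 + 13.98*t + 0.22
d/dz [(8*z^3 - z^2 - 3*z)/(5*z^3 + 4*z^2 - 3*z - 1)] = (37*z^4 - 18*z^3 - 9*z^2 + 2*z + 3)/(25*z^6 + 40*z^5 - 14*z^4 - 34*z^3 + z^2 + 6*z + 1)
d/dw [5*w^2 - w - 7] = 10*w - 1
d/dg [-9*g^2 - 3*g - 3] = -18*g - 3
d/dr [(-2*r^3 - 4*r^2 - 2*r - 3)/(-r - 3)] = (4*r^3 + 22*r^2 + 24*r + 3)/(r^2 + 6*r + 9)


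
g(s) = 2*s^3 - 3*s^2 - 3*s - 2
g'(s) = 6*s^2 - 6*s - 3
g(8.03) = 816.03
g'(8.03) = 335.71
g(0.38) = -3.46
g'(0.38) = -4.41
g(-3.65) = -128.27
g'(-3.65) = 98.84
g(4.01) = 66.69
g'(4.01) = 69.42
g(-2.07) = -26.38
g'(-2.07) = 35.13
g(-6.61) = -690.86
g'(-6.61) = 298.81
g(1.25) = -6.53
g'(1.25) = -1.12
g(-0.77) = -2.38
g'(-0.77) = 5.18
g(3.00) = 16.00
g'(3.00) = 33.00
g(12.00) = 2986.00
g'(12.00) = 789.00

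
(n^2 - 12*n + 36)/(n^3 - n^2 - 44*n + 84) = (n - 6)/(n^2 + 5*n - 14)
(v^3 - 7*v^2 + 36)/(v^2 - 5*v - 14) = (v^2 - 9*v + 18)/(v - 7)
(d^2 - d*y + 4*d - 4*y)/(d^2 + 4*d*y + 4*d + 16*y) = (d - y)/(d + 4*y)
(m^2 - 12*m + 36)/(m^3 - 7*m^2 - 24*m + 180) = 1/(m + 5)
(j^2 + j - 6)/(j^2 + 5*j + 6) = (j - 2)/(j + 2)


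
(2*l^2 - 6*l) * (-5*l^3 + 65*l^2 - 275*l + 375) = -10*l^5 + 160*l^4 - 940*l^3 + 2400*l^2 - 2250*l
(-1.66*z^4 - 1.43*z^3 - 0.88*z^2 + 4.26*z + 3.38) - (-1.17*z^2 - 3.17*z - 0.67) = -1.66*z^4 - 1.43*z^3 + 0.29*z^2 + 7.43*z + 4.05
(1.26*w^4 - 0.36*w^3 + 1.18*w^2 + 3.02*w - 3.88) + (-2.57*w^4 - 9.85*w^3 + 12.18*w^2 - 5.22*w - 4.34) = -1.31*w^4 - 10.21*w^3 + 13.36*w^2 - 2.2*w - 8.22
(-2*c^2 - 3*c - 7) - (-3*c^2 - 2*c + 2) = c^2 - c - 9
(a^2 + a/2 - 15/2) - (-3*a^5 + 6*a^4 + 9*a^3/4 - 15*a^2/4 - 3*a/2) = 3*a^5 - 6*a^4 - 9*a^3/4 + 19*a^2/4 + 2*a - 15/2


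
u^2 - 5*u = u*(u - 5)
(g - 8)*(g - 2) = g^2 - 10*g + 16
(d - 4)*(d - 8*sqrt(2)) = d^2 - 8*sqrt(2)*d - 4*d + 32*sqrt(2)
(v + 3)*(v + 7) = v^2 + 10*v + 21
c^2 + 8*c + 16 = (c + 4)^2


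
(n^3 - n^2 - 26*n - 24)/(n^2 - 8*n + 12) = (n^2 + 5*n + 4)/(n - 2)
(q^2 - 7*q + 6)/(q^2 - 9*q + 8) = (q - 6)/(q - 8)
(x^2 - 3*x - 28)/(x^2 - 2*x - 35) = (x + 4)/(x + 5)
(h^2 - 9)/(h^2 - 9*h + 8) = (h^2 - 9)/(h^2 - 9*h + 8)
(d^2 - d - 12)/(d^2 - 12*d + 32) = (d + 3)/(d - 8)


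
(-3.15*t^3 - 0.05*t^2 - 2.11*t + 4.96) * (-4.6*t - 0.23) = 14.49*t^4 + 0.9545*t^3 + 9.7175*t^2 - 22.3307*t - 1.1408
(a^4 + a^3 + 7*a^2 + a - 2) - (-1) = a^4 + a^3 + 7*a^2 + a - 1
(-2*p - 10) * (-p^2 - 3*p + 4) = 2*p^3 + 16*p^2 + 22*p - 40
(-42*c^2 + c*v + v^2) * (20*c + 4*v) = -840*c^3 - 148*c^2*v + 24*c*v^2 + 4*v^3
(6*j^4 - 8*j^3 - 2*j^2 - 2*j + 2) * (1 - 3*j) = -18*j^5 + 30*j^4 - 2*j^3 + 4*j^2 - 8*j + 2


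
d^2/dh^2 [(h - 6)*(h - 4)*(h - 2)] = 6*h - 24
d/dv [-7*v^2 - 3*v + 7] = -14*v - 3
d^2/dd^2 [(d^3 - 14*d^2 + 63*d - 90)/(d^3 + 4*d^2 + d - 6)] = 12*(-3*d^6 + 31*d^5 + 49*d^4 - 407*d^3 - 558*d^2 + 324*d - 396)/(d^9 + 12*d^8 + 51*d^7 + 70*d^6 - 93*d^5 - 312*d^4 - 35*d^3 + 414*d^2 + 108*d - 216)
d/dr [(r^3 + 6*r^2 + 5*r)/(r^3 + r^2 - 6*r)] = (-5*r^2 - 22*r - 41)/(r^4 + 2*r^3 - 11*r^2 - 12*r + 36)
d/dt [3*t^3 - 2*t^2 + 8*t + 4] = 9*t^2 - 4*t + 8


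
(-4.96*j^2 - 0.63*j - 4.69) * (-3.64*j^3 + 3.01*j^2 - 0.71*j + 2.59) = 18.0544*j^5 - 12.6364*j^4 + 18.6969*j^3 - 26.516*j^2 + 1.6982*j - 12.1471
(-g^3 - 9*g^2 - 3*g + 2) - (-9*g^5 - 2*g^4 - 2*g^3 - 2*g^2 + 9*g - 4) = 9*g^5 + 2*g^4 + g^3 - 7*g^2 - 12*g + 6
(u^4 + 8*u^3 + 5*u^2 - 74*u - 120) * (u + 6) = u^5 + 14*u^4 + 53*u^3 - 44*u^2 - 564*u - 720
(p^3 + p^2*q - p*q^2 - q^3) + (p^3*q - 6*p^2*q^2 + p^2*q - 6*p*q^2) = p^3*q + p^3 - 6*p^2*q^2 + 2*p^2*q - 7*p*q^2 - q^3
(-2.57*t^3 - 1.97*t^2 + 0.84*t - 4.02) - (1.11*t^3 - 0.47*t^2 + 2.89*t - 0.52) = -3.68*t^3 - 1.5*t^2 - 2.05*t - 3.5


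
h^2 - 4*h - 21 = (h - 7)*(h + 3)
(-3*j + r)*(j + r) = -3*j^2 - 2*j*r + r^2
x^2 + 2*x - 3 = (x - 1)*(x + 3)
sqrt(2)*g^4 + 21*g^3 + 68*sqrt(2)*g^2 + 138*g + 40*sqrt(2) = (g + sqrt(2))*(g + 4*sqrt(2))*(g + 5*sqrt(2))*(sqrt(2)*g + 1)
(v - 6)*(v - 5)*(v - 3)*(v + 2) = v^4 - 12*v^3 + 35*v^2 + 36*v - 180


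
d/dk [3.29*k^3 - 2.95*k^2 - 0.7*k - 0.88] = 9.87*k^2 - 5.9*k - 0.7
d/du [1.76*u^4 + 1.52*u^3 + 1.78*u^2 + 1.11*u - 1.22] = 7.04*u^3 + 4.56*u^2 + 3.56*u + 1.11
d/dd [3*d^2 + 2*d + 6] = 6*d + 2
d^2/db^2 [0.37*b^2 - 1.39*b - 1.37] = 0.740000000000000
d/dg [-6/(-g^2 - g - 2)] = 6*(-2*g - 1)/(g^2 + g + 2)^2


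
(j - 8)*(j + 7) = j^2 - j - 56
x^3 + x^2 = x^2*(x + 1)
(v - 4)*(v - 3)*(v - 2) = v^3 - 9*v^2 + 26*v - 24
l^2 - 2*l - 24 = (l - 6)*(l + 4)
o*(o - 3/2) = o^2 - 3*o/2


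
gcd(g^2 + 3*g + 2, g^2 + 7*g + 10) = g + 2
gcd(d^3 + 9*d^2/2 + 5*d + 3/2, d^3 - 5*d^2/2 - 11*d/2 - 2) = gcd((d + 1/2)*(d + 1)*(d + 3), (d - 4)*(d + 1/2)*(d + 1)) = d^2 + 3*d/2 + 1/2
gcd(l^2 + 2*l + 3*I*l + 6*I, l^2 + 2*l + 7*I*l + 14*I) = l + 2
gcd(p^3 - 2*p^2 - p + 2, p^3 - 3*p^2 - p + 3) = p^2 - 1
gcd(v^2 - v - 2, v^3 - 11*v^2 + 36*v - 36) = v - 2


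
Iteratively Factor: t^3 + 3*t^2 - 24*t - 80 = (t + 4)*(t^2 - t - 20) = (t - 5)*(t + 4)*(t + 4)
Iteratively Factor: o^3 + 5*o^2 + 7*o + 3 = (o + 1)*(o^2 + 4*o + 3) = (o + 1)^2*(o + 3)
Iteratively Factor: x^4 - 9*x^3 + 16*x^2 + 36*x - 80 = (x + 2)*(x^3 - 11*x^2 + 38*x - 40) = (x - 2)*(x + 2)*(x^2 - 9*x + 20) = (x - 4)*(x - 2)*(x + 2)*(x - 5)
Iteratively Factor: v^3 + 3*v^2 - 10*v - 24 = (v + 2)*(v^2 + v - 12) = (v - 3)*(v + 2)*(v + 4)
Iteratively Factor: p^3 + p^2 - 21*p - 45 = (p + 3)*(p^2 - 2*p - 15) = (p + 3)^2*(p - 5)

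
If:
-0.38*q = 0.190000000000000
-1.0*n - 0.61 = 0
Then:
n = -0.61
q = -0.50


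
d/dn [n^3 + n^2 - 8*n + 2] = 3*n^2 + 2*n - 8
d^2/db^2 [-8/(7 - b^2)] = 16*(3*b^2 + 7)/(b^2 - 7)^3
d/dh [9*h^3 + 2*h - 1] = 27*h^2 + 2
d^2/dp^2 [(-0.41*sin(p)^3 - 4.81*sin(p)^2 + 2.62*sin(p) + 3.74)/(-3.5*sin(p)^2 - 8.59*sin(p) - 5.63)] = (-5.02249999999999*sin(p)^7 - 36.9799500000001*sin(p)^6 + 39.5370660000003*sin(p)^5 - 89.418128*sin(p)^4 - 1096.32135*sin(p)^3 - 1479.981834*sin(p)^2 - 384.748506*sin(p) + 153.797898)/(42.875*sin(p)^6 + 315.6825*sin(p)^5 + 981.67755*sin(p)^4 + 1649.435479*sin(p)^3 + 1579.098459*sin(p)^2 + 816.829113*sin(p) + 178.453547)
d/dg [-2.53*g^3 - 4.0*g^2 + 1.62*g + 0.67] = -7.59*g^2 - 8.0*g + 1.62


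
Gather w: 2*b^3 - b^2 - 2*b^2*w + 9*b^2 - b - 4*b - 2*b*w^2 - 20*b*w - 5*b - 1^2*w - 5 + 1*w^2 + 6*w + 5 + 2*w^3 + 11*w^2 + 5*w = 2*b^3 + 8*b^2 - 10*b + 2*w^3 + w^2*(12 - 2*b) + w*(-2*b^2 - 20*b + 10)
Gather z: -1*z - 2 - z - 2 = -2*z - 4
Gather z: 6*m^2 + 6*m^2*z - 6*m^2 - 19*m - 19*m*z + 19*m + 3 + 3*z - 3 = z*(6*m^2 - 19*m + 3)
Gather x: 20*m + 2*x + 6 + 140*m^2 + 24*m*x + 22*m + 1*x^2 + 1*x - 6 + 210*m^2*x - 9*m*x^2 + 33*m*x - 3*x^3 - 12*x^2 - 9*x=140*m^2 + 42*m - 3*x^3 + x^2*(-9*m - 11) + x*(210*m^2 + 57*m - 6)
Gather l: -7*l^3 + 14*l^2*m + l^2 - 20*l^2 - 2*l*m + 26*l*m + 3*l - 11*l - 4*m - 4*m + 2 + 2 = -7*l^3 + l^2*(14*m - 19) + l*(24*m - 8) - 8*m + 4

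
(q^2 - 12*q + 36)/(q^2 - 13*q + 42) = (q - 6)/(q - 7)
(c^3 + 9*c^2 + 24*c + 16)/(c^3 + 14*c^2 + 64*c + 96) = (c + 1)/(c + 6)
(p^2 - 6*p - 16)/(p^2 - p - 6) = (p - 8)/(p - 3)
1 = 1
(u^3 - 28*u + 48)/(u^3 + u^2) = (u^3 - 28*u + 48)/(u^2*(u + 1))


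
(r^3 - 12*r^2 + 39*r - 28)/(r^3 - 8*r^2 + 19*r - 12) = (r - 7)/(r - 3)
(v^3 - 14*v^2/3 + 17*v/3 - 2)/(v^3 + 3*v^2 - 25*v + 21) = (v - 2/3)/(v + 7)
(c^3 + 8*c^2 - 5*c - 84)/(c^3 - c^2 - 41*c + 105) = (c + 4)/(c - 5)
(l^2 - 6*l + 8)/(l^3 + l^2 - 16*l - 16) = (l - 2)/(l^2 + 5*l + 4)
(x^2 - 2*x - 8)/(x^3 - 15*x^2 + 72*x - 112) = (x + 2)/(x^2 - 11*x + 28)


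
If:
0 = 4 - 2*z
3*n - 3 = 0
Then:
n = 1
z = 2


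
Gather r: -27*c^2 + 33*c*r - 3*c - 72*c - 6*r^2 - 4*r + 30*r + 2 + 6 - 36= -27*c^2 - 75*c - 6*r^2 + r*(33*c + 26) - 28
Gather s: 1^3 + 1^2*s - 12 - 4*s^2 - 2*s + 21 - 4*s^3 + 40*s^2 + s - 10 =-4*s^3 + 36*s^2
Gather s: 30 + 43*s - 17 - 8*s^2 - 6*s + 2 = -8*s^2 + 37*s + 15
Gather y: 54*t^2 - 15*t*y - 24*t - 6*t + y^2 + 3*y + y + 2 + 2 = 54*t^2 - 30*t + y^2 + y*(4 - 15*t) + 4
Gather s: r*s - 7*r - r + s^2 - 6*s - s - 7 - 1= -8*r + s^2 + s*(r - 7) - 8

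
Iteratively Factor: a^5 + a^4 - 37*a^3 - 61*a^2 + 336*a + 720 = (a + 3)*(a^4 - 2*a^3 - 31*a^2 + 32*a + 240) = (a + 3)^2*(a^3 - 5*a^2 - 16*a + 80) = (a - 4)*(a + 3)^2*(a^2 - a - 20) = (a - 5)*(a - 4)*(a + 3)^2*(a + 4)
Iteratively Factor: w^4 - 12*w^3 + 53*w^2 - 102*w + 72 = (w - 2)*(w^3 - 10*w^2 + 33*w - 36) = (w - 4)*(w - 2)*(w^2 - 6*w + 9) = (w - 4)*(w - 3)*(w - 2)*(w - 3)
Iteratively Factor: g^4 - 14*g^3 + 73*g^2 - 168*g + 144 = (g - 3)*(g^3 - 11*g^2 + 40*g - 48) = (g - 3)^2*(g^2 - 8*g + 16) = (g - 4)*(g - 3)^2*(g - 4)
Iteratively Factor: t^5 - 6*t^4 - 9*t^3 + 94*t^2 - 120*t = (t)*(t^4 - 6*t^3 - 9*t^2 + 94*t - 120) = t*(t + 4)*(t^3 - 10*t^2 + 31*t - 30) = t*(t - 5)*(t + 4)*(t^2 - 5*t + 6) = t*(t - 5)*(t - 3)*(t + 4)*(t - 2)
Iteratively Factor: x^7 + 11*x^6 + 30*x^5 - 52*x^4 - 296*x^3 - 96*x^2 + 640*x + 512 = (x - 2)*(x^6 + 13*x^5 + 56*x^4 + 60*x^3 - 176*x^2 - 448*x - 256) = (x - 2)^2*(x^5 + 15*x^4 + 86*x^3 + 232*x^2 + 288*x + 128) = (x - 2)^2*(x + 4)*(x^4 + 11*x^3 + 42*x^2 + 64*x + 32) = (x - 2)^2*(x + 4)^2*(x^3 + 7*x^2 + 14*x + 8) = (x - 2)^2*(x + 1)*(x + 4)^2*(x^2 + 6*x + 8) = (x - 2)^2*(x + 1)*(x + 4)^3*(x + 2)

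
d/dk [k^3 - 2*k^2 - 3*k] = 3*k^2 - 4*k - 3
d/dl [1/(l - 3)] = -1/(l - 3)^2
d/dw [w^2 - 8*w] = 2*w - 8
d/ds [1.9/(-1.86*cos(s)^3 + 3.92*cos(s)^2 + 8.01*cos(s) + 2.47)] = (-10.602*cos(s)^2 + 14.896*cos(s) + 15.219)*sin(s)/(-1.86*cos(s)^3 + 3.92*cos(s)^2 + 8.01*cos(s) + 2.47)^2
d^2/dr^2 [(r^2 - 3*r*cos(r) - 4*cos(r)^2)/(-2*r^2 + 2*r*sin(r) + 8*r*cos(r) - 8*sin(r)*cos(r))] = (sqrt(2)*r^2*sin(r + pi/4) + 2*sqrt(2)*r*cos(r + pi/4) - sqrt(2)*r*cos(2*r + pi/4)/2 - 3*r/2 - 2*sin(r) + sqrt(2)*sin(2*r + pi/4) - 4*cos(r) + 3)/(2*(r - sin(r))^3)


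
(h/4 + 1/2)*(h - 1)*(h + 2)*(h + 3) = h^4/4 + 3*h^3/2 + 9*h^2/4 - h - 3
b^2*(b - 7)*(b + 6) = b^4 - b^3 - 42*b^2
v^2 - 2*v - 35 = (v - 7)*(v + 5)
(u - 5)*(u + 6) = u^2 + u - 30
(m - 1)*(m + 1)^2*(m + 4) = m^4 + 5*m^3 + 3*m^2 - 5*m - 4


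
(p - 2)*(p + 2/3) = p^2 - 4*p/3 - 4/3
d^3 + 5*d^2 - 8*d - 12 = (d - 2)*(d + 1)*(d + 6)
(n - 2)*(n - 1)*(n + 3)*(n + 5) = n^4 + 5*n^3 - 7*n^2 - 29*n + 30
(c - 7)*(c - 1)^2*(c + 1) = c^4 - 8*c^3 + 6*c^2 + 8*c - 7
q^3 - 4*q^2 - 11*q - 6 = (q - 6)*(q + 1)^2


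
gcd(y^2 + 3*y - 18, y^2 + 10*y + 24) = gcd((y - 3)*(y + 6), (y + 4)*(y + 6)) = y + 6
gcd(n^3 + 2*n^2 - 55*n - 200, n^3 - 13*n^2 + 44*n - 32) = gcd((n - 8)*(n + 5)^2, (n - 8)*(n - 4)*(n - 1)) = n - 8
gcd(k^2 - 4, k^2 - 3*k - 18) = 1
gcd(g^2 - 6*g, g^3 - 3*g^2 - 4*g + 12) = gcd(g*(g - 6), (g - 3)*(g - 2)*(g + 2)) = 1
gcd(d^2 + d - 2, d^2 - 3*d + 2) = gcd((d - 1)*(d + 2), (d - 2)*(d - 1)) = d - 1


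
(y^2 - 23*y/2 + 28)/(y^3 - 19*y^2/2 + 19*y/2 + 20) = (2*y - 7)/(2*y^2 - 3*y - 5)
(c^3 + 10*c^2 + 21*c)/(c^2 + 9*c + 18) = c*(c + 7)/(c + 6)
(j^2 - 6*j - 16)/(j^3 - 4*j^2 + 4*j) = (j^2 - 6*j - 16)/(j*(j^2 - 4*j + 4))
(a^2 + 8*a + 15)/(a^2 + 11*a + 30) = (a + 3)/(a + 6)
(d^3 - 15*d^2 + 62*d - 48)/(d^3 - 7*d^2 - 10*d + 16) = (d - 6)/(d + 2)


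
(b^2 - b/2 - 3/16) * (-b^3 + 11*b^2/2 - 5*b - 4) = -b^5 + 6*b^4 - 121*b^3/16 - 81*b^2/32 + 47*b/16 + 3/4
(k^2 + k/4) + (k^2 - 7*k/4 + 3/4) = 2*k^2 - 3*k/2 + 3/4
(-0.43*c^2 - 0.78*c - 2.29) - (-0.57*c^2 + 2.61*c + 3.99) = 0.14*c^2 - 3.39*c - 6.28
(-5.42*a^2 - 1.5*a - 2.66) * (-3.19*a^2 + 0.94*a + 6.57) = 17.2898*a^4 - 0.309799999999999*a^3 - 28.534*a^2 - 12.3554*a - 17.4762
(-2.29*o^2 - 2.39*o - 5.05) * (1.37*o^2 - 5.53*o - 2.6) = -3.1373*o^4 + 9.3894*o^3 + 12.2522*o^2 + 34.1405*o + 13.13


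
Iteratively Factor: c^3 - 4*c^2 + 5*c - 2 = (c - 1)*(c^2 - 3*c + 2) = (c - 1)^2*(c - 2)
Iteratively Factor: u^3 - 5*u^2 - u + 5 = (u - 1)*(u^2 - 4*u - 5) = (u - 5)*(u - 1)*(u + 1)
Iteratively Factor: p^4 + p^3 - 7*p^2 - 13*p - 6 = (p + 1)*(p^3 - 7*p - 6) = (p + 1)*(p + 2)*(p^2 - 2*p - 3) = (p + 1)^2*(p + 2)*(p - 3)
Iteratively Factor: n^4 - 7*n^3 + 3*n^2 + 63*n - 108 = (n + 3)*(n^3 - 10*n^2 + 33*n - 36) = (n - 3)*(n + 3)*(n^2 - 7*n + 12) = (n - 4)*(n - 3)*(n + 3)*(n - 3)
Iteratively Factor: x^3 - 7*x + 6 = (x - 1)*(x^2 + x - 6) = (x - 2)*(x - 1)*(x + 3)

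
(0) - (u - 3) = 3 - u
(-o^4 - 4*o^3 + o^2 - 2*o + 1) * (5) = -5*o^4 - 20*o^3 + 5*o^2 - 10*o + 5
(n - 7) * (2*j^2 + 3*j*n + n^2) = 2*j^2*n - 14*j^2 + 3*j*n^2 - 21*j*n + n^3 - 7*n^2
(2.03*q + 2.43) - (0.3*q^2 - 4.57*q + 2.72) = -0.3*q^2 + 6.6*q - 0.29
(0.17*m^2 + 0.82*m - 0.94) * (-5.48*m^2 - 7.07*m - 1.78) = -0.9316*m^4 - 5.6955*m^3 - 0.948799999999999*m^2 + 5.1862*m + 1.6732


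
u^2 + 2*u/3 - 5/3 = (u - 1)*(u + 5/3)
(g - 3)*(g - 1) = g^2 - 4*g + 3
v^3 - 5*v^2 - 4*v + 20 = (v - 5)*(v - 2)*(v + 2)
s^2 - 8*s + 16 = (s - 4)^2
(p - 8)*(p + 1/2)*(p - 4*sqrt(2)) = p^3 - 15*p^2/2 - 4*sqrt(2)*p^2 - 4*p + 30*sqrt(2)*p + 16*sqrt(2)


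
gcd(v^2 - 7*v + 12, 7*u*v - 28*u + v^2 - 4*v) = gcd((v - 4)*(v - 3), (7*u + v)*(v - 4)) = v - 4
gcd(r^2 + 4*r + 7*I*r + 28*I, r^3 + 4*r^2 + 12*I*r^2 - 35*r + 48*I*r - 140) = r^2 + r*(4 + 7*I) + 28*I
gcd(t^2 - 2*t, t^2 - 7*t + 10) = t - 2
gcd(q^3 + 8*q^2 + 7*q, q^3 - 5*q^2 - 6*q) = q^2 + q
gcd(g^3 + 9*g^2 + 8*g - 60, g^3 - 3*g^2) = 1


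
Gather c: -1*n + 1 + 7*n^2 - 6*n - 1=7*n^2 - 7*n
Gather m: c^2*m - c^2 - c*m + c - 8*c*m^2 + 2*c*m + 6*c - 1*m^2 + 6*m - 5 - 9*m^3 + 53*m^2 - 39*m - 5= -c^2 + 7*c - 9*m^3 + m^2*(52 - 8*c) + m*(c^2 + c - 33) - 10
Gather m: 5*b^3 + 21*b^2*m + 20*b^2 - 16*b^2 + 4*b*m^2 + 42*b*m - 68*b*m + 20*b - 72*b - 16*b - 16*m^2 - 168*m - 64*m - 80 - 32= 5*b^3 + 4*b^2 - 68*b + m^2*(4*b - 16) + m*(21*b^2 - 26*b - 232) - 112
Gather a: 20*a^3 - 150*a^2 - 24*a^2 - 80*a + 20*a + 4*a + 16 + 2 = 20*a^3 - 174*a^2 - 56*a + 18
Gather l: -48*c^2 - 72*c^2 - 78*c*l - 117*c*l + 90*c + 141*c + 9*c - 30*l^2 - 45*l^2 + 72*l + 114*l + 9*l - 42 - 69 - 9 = -120*c^2 + 240*c - 75*l^2 + l*(195 - 195*c) - 120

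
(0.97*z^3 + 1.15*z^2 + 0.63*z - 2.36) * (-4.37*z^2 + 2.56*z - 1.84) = -4.2389*z^5 - 2.5423*z^4 - 1.5939*z^3 + 9.81*z^2 - 7.2008*z + 4.3424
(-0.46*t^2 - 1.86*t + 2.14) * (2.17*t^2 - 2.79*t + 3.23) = -0.9982*t^4 - 2.7528*t^3 + 8.3474*t^2 - 11.9784*t + 6.9122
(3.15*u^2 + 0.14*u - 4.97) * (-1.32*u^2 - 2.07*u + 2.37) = -4.158*u^4 - 6.7053*u^3 + 13.7361*u^2 + 10.6197*u - 11.7789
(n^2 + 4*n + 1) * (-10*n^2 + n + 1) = -10*n^4 - 39*n^3 - 5*n^2 + 5*n + 1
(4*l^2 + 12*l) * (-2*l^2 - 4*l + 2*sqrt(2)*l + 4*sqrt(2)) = -8*l^4 - 40*l^3 + 8*sqrt(2)*l^3 - 48*l^2 + 40*sqrt(2)*l^2 + 48*sqrt(2)*l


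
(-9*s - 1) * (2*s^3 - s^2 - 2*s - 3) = -18*s^4 + 7*s^3 + 19*s^2 + 29*s + 3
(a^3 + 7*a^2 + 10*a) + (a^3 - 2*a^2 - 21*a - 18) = 2*a^3 + 5*a^2 - 11*a - 18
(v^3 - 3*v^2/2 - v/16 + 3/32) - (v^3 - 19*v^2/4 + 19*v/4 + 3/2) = 13*v^2/4 - 77*v/16 - 45/32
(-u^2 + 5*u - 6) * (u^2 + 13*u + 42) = -u^4 - 8*u^3 + 17*u^2 + 132*u - 252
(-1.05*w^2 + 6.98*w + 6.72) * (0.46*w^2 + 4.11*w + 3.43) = -0.483*w^4 - 1.1047*w^3 + 28.1775*w^2 + 51.5606*w + 23.0496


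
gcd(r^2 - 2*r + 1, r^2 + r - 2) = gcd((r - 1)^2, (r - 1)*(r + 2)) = r - 1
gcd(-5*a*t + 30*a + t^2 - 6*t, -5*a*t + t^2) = -5*a + t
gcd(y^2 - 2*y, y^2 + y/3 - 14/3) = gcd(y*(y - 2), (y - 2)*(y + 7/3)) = y - 2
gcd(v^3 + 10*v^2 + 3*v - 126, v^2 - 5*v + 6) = v - 3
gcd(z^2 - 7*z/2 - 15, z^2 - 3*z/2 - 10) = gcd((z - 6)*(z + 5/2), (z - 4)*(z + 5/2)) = z + 5/2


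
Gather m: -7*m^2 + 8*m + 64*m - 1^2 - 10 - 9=-7*m^2 + 72*m - 20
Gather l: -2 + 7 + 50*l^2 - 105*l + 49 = 50*l^2 - 105*l + 54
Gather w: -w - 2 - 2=-w - 4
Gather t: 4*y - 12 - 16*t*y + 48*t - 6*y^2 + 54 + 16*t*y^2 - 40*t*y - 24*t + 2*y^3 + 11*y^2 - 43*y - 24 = t*(16*y^2 - 56*y + 24) + 2*y^3 + 5*y^2 - 39*y + 18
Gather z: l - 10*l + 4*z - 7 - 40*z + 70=-9*l - 36*z + 63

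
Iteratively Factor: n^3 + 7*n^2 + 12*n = (n)*(n^2 + 7*n + 12) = n*(n + 3)*(n + 4)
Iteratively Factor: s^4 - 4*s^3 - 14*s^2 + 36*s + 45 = (s + 1)*(s^3 - 5*s^2 - 9*s + 45) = (s + 1)*(s + 3)*(s^2 - 8*s + 15) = (s - 5)*(s + 1)*(s + 3)*(s - 3)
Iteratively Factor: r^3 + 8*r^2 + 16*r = (r + 4)*(r^2 + 4*r) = r*(r + 4)*(r + 4)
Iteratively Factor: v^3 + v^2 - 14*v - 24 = (v - 4)*(v^2 + 5*v + 6) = (v - 4)*(v + 3)*(v + 2)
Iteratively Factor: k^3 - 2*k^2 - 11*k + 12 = (k - 1)*(k^2 - k - 12) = (k - 1)*(k + 3)*(k - 4)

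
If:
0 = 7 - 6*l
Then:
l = 7/6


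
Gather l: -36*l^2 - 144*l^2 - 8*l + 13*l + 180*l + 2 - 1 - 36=-180*l^2 + 185*l - 35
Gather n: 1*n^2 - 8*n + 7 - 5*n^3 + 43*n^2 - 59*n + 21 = -5*n^3 + 44*n^2 - 67*n + 28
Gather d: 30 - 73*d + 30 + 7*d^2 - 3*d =7*d^2 - 76*d + 60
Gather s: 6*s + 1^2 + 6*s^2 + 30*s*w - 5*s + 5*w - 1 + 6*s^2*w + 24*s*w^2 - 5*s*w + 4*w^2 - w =s^2*(6*w + 6) + s*(24*w^2 + 25*w + 1) + 4*w^2 + 4*w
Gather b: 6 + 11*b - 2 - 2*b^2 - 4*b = -2*b^2 + 7*b + 4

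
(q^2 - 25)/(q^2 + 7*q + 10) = (q - 5)/(q + 2)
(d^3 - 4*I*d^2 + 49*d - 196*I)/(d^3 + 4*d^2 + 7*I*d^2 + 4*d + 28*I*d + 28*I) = (d^2 - 11*I*d - 28)/(d^2 + 4*d + 4)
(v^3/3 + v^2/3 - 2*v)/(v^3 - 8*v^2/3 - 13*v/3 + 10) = v*(v^2 + v - 6)/(3*v^3 - 8*v^2 - 13*v + 30)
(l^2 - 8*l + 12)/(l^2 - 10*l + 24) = (l - 2)/(l - 4)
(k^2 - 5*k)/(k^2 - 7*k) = (k - 5)/(k - 7)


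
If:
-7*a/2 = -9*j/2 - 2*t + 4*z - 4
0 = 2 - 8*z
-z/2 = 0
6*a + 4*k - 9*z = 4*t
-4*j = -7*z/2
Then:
No Solution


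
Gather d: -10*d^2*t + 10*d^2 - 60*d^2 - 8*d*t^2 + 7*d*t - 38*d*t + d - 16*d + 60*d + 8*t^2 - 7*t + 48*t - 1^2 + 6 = d^2*(-10*t - 50) + d*(-8*t^2 - 31*t + 45) + 8*t^2 + 41*t + 5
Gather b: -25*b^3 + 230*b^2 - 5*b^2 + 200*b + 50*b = -25*b^3 + 225*b^2 + 250*b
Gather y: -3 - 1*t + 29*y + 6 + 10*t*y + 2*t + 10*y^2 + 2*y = t + 10*y^2 + y*(10*t + 31) + 3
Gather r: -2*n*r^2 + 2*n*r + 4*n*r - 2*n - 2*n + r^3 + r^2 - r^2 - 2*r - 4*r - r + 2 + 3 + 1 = -2*n*r^2 - 4*n + r^3 + r*(6*n - 7) + 6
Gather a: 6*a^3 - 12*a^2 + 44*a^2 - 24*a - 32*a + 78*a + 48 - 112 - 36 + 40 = 6*a^3 + 32*a^2 + 22*a - 60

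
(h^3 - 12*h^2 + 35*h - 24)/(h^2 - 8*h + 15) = (h^2 - 9*h + 8)/(h - 5)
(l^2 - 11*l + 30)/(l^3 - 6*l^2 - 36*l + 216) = (l - 5)/(l^2 - 36)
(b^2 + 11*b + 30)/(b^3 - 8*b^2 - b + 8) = (b^2 + 11*b + 30)/(b^3 - 8*b^2 - b + 8)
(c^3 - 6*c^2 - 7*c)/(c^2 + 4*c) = (c^2 - 6*c - 7)/(c + 4)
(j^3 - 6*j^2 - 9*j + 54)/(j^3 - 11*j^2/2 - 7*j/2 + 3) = 2*(j^2 - 9)/(2*j^2 + j - 1)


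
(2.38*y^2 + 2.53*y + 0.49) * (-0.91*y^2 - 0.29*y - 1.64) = -2.1658*y^4 - 2.9925*y^3 - 5.0828*y^2 - 4.2913*y - 0.8036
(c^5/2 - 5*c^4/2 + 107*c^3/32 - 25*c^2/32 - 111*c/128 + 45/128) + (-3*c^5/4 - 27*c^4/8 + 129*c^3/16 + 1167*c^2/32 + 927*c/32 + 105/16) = -c^5/4 - 47*c^4/8 + 365*c^3/32 + 571*c^2/16 + 3597*c/128 + 885/128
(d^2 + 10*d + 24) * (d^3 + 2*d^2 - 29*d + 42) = d^5 + 12*d^4 + 15*d^3 - 200*d^2 - 276*d + 1008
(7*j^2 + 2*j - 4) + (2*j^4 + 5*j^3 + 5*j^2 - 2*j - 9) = 2*j^4 + 5*j^3 + 12*j^2 - 13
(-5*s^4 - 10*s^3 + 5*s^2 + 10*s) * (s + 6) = -5*s^5 - 40*s^4 - 55*s^3 + 40*s^2 + 60*s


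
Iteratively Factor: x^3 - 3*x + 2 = (x - 1)*(x^2 + x - 2) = (x - 1)*(x + 2)*(x - 1)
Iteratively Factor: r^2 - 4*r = (r)*(r - 4)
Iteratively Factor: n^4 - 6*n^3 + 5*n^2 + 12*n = (n + 1)*(n^3 - 7*n^2 + 12*n) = (n - 4)*(n + 1)*(n^2 - 3*n) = n*(n - 4)*(n + 1)*(n - 3)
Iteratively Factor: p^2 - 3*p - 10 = (p - 5)*(p + 2)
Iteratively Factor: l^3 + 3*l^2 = (l + 3)*(l^2) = l*(l + 3)*(l)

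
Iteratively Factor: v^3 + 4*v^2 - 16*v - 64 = (v - 4)*(v^2 + 8*v + 16) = (v - 4)*(v + 4)*(v + 4)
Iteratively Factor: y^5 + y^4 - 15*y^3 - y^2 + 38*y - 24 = (y + 2)*(y^4 - y^3 - 13*y^2 + 25*y - 12) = (y - 3)*(y + 2)*(y^3 + 2*y^2 - 7*y + 4) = (y - 3)*(y - 1)*(y + 2)*(y^2 + 3*y - 4) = (y - 3)*(y - 1)^2*(y + 2)*(y + 4)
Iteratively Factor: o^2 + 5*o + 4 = (o + 4)*(o + 1)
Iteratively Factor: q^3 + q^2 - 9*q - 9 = (q + 1)*(q^2 - 9) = (q + 1)*(q + 3)*(q - 3)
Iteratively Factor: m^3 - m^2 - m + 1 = (m - 1)*(m^2 - 1) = (m - 1)^2*(m + 1)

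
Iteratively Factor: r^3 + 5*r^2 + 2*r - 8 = (r + 2)*(r^2 + 3*r - 4) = (r + 2)*(r + 4)*(r - 1)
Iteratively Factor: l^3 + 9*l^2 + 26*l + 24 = (l + 2)*(l^2 + 7*l + 12) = (l + 2)*(l + 3)*(l + 4)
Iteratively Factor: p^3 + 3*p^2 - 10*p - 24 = (p + 4)*(p^2 - p - 6) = (p + 2)*(p + 4)*(p - 3)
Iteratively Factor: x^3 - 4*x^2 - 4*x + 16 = (x - 4)*(x^2 - 4) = (x - 4)*(x - 2)*(x + 2)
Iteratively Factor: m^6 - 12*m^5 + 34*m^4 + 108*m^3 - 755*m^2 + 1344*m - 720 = (m - 3)*(m^5 - 9*m^4 + 7*m^3 + 129*m^2 - 368*m + 240) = (m - 3)^2*(m^4 - 6*m^3 - 11*m^2 + 96*m - 80) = (m - 3)^2*(m + 4)*(m^3 - 10*m^2 + 29*m - 20) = (m - 4)*(m - 3)^2*(m + 4)*(m^2 - 6*m + 5) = (m - 5)*(m - 4)*(m - 3)^2*(m + 4)*(m - 1)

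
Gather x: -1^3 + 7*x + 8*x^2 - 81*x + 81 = 8*x^2 - 74*x + 80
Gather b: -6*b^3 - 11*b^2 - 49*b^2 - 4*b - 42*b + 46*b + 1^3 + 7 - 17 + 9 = -6*b^3 - 60*b^2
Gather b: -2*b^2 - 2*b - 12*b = -2*b^2 - 14*b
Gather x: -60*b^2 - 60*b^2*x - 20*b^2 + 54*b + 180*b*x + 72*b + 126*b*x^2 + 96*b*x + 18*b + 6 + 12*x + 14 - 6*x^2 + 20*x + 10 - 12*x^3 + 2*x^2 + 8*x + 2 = -80*b^2 + 144*b - 12*x^3 + x^2*(126*b - 4) + x*(-60*b^2 + 276*b + 40) + 32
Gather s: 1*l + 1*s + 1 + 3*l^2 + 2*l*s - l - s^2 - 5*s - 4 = 3*l^2 - s^2 + s*(2*l - 4) - 3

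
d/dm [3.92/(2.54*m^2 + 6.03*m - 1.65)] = (-19.9136*m - 23.6376)/(2.54*m^2 + 6.03*m - 1.65)^2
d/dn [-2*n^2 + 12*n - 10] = 12 - 4*n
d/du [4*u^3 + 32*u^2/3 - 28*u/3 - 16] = 12*u^2 + 64*u/3 - 28/3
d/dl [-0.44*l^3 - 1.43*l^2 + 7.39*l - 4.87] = -1.32*l^2 - 2.86*l + 7.39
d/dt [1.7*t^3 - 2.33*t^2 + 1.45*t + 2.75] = 5.1*t^2 - 4.66*t + 1.45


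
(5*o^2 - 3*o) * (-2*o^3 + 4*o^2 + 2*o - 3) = -10*o^5 + 26*o^4 - 2*o^3 - 21*o^2 + 9*o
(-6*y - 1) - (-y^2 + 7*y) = y^2 - 13*y - 1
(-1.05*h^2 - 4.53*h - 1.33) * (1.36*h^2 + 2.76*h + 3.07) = -1.428*h^4 - 9.0588*h^3 - 17.5351*h^2 - 17.5779*h - 4.0831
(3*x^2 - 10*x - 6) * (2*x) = 6*x^3 - 20*x^2 - 12*x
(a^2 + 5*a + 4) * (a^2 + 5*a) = a^4 + 10*a^3 + 29*a^2 + 20*a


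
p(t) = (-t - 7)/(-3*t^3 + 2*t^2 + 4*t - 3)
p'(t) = (-t - 7)*(9*t^2 - 4*t - 4)/(-3*t^3 + 2*t^2 + 4*t - 3)^2 - 1/(-3*t^3 + 2*t^2 + 4*t - 3)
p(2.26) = 0.50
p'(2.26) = -0.85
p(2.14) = 0.62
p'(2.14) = -1.15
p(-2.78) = -0.06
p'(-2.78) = -0.09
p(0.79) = 109.85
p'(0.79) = 2404.28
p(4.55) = 0.05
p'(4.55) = -0.03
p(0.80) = 139.29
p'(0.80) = 3599.49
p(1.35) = 6.25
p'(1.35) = -32.00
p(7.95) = 0.01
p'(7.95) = -0.00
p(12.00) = 0.00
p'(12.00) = 0.00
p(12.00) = 0.00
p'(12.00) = 0.00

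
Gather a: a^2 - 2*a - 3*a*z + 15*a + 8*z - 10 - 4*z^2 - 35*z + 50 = a^2 + a*(13 - 3*z) - 4*z^2 - 27*z + 40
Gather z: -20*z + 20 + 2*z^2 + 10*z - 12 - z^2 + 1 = z^2 - 10*z + 9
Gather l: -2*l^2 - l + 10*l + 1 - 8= -2*l^2 + 9*l - 7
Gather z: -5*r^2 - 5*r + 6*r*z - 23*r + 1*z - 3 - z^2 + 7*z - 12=-5*r^2 - 28*r - z^2 + z*(6*r + 8) - 15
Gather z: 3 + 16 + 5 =24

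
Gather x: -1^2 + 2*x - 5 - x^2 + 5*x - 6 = -x^2 + 7*x - 12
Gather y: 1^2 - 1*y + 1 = 2 - y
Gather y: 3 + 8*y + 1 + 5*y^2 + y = 5*y^2 + 9*y + 4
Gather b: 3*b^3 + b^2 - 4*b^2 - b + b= 3*b^3 - 3*b^2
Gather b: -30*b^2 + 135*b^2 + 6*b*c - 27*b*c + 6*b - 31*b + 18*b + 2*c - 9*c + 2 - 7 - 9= 105*b^2 + b*(-21*c - 7) - 7*c - 14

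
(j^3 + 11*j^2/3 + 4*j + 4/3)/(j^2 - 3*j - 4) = (3*j^2 + 8*j + 4)/(3*(j - 4))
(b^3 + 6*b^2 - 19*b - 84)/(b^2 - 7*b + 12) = (b^2 + 10*b + 21)/(b - 3)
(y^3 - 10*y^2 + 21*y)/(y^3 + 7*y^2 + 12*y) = (y^2 - 10*y + 21)/(y^2 + 7*y + 12)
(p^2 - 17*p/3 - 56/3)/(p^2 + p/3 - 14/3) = (p - 8)/(p - 2)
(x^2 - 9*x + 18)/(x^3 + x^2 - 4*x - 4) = (x^2 - 9*x + 18)/(x^3 + x^2 - 4*x - 4)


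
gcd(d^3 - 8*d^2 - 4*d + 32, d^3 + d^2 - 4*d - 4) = d^2 - 4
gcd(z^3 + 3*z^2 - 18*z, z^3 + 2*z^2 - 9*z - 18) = z - 3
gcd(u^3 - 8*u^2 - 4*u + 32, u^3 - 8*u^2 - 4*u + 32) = u^3 - 8*u^2 - 4*u + 32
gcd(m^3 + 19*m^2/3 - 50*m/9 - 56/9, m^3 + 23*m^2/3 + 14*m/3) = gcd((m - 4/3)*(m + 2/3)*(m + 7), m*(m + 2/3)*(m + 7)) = m^2 + 23*m/3 + 14/3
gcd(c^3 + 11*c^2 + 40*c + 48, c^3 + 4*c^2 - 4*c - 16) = c + 4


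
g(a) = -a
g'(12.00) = -1.00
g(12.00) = -12.00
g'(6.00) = -1.00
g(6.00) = -6.00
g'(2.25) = -1.00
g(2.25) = -2.25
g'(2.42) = -1.00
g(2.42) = -2.42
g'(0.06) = -1.00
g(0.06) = -0.06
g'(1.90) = -1.00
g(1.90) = -1.90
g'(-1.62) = -1.00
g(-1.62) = 1.62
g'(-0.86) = -1.00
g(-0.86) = 0.86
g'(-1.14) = -1.00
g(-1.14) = 1.14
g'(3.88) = -1.00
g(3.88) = -3.88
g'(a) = -1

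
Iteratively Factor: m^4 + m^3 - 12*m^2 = (m + 4)*(m^3 - 3*m^2) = m*(m + 4)*(m^2 - 3*m) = m*(m - 3)*(m + 4)*(m)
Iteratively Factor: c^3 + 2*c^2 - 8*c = (c + 4)*(c^2 - 2*c) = c*(c + 4)*(c - 2)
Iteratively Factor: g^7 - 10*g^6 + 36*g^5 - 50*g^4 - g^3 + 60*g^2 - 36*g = (g + 1)*(g^6 - 11*g^5 + 47*g^4 - 97*g^3 + 96*g^2 - 36*g) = g*(g + 1)*(g^5 - 11*g^4 + 47*g^3 - 97*g^2 + 96*g - 36) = g*(g - 2)*(g + 1)*(g^4 - 9*g^3 + 29*g^2 - 39*g + 18) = g*(g - 2)^2*(g + 1)*(g^3 - 7*g^2 + 15*g - 9) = g*(g - 3)*(g - 2)^2*(g + 1)*(g^2 - 4*g + 3) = g*(g - 3)^2*(g - 2)^2*(g + 1)*(g - 1)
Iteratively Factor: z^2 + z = (z + 1)*(z)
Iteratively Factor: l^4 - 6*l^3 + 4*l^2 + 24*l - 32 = (l + 2)*(l^3 - 8*l^2 + 20*l - 16) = (l - 2)*(l + 2)*(l^2 - 6*l + 8) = (l - 2)^2*(l + 2)*(l - 4)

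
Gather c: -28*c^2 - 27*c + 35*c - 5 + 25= -28*c^2 + 8*c + 20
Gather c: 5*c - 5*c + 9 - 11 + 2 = 0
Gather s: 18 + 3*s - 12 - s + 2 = 2*s + 8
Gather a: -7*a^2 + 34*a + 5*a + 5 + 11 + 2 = -7*a^2 + 39*a + 18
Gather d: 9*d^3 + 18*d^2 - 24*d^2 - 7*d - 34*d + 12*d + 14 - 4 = 9*d^3 - 6*d^2 - 29*d + 10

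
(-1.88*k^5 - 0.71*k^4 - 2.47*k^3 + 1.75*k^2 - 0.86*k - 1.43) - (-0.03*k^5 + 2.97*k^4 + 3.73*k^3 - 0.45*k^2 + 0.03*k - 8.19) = -1.85*k^5 - 3.68*k^4 - 6.2*k^3 + 2.2*k^2 - 0.89*k + 6.76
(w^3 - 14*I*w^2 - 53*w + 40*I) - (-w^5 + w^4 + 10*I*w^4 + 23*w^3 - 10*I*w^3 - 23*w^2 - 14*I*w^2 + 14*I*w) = w^5 - w^4 - 10*I*w^4 - 22*w^3 + 10*I*w^3 + 23*w^2 - 53*w - 14*I*w + 40*I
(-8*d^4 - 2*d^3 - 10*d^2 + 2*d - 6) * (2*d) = -16*d^5 - 4*d^4 - 20*d^3 + 4*d^2 - 12*d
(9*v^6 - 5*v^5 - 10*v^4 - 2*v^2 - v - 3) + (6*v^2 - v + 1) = 9*v^6 - 5*v^5 - 10*v^4 + 4*v^2 - 2*v - 2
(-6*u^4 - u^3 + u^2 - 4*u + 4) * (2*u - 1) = -12*u^5 + 4*u^4 + 3*u^3 - 9*u^2 + 12*u - 4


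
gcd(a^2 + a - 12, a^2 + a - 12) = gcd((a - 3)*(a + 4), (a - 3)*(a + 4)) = a^2 + a - 12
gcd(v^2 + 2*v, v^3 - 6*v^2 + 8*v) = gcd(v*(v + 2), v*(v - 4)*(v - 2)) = v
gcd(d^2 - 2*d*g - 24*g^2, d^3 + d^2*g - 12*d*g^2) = d + 4*g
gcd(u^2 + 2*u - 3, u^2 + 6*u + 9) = u + 3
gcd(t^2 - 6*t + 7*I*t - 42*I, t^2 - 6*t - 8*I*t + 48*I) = t - 6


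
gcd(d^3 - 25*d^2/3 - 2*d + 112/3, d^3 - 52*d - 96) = d^2 - 6*d - 16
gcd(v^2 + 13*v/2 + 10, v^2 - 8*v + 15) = 1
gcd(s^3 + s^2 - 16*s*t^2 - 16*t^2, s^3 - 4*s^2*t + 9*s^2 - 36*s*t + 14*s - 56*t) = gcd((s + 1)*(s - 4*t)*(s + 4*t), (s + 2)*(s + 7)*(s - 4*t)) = s - 4*t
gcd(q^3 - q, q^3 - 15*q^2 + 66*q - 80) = 1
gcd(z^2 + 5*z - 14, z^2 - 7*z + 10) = z - 2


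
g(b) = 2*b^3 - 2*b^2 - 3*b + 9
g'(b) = 6*b^2 - 4*b - 3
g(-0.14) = 9.38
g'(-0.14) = -2.32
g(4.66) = 153.98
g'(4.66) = 108.65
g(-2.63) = -33.33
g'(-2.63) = 49.02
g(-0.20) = 9.50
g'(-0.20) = -1.96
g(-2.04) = -10.18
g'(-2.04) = 30.13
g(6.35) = 421.40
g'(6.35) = 213.54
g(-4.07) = -146.76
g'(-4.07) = 112.67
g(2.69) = 25.39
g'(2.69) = 29.66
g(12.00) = 3141.00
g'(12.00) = 813.00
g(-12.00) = -3699.00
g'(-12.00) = 909.00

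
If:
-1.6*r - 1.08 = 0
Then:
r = -0.68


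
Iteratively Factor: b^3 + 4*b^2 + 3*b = (b + 3)*(b^2 + b) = b*(b + 3)*(b + 1)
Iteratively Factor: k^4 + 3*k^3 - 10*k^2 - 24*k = (k)*(k^3 + 3*k^2 - 10*k - 24) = k*(k + 4)*(k^2 - k - 6) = k*(k - 3)*(k + 4)*(k + 2)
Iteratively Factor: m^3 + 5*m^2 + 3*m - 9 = (m - 1)*(m^2 + 6*m + 9) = (m - 1)*(m + 3)*(m + 3)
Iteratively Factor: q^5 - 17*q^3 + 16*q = (q - 1)*(q^4 + q^3 - 16*q^2 - 16*q) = (q - 4)*(q - 1)*(q^3 + 5*q^2 + 4*q) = (q - 4)*(q - 1)*(q + 1)*(q^2 + 4*q) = q*(q - 4)*(q - 1)*(q + 1)*(q + 4)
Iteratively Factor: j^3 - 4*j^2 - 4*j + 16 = (j - 4)*(j^2 - 4) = (j - 4)*(j + 2)*(j - 2)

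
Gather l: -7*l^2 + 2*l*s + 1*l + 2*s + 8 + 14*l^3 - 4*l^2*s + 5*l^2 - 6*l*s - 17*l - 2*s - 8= 14*l^3 + l^2*(-4*s - 2) + l*(-4*s - 16)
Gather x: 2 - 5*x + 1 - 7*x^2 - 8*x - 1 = -7*x^2 - 13*x + 2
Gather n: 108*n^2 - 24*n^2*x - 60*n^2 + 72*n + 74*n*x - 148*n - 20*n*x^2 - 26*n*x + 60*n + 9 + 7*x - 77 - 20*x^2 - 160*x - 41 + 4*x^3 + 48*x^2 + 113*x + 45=n^2*(48 - 24*x) + n*(-20*x^2 + 48*x - 16) + 4*x^3 + 28*x^2 - 40*x - 64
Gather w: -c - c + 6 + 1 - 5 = 2 - 2*c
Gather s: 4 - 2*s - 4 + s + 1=1 - s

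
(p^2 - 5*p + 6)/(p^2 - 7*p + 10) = (p - 3)/(p - 5)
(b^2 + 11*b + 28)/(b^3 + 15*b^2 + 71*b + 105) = (b + 4)/(b^2 + 8*b + 15)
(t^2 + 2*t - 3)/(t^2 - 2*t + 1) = (t + 3)/(t - 1)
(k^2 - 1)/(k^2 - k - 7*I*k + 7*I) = (k + 1)/(k - 7*I)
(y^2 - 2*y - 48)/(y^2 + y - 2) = (y^2 - 2*y - 48)/(y^2 + y - 2)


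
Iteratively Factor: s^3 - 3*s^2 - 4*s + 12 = (s - 2)*(s^2 - s - 6) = (s - 3)*(s - 2)*(s + 2)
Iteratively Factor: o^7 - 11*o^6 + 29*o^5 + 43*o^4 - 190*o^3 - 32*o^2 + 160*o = (o - 5)*(o^6 - 6*o^5 - o^4 + 38*o^3 - 32*o) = (o - 5)*(o - 4)*(o^5 - 2*o^4 - 9*o^3 + 2*o^2 + 8*o) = o*(o - 5)*(o - 4)*(o^4 - 2*o^3 - 9*o^2 + 2*o + 8) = o*(o - 5)*(o - 4)^2*(o^3 + 2*o^2 - o - 2) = o*(o - 5)*(o - 4)^2*(o + 1)*(o^2 + o - 2) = o*(o - 5)*(o - 4)^2*(o - 1)*(o + 1)*(o + 2)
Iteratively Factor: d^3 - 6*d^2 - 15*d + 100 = (d - 5)*(d^2 - d - 20) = (d - 5)*(d + 4)*(d - 5)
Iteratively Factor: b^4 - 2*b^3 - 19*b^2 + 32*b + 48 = (b + 1)*(b^3 - 3*b^2 - 16*b + 48) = (b + 1)*(b + 4)*(b^2 - 7*b + 12) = (b - 4)*(b + 1)*(b + 4)*(b - 3)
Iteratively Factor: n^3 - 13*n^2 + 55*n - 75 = (n - 5)*(n^2 - 8*n + 15) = (n - 5)*(n - 3)*(n - 5)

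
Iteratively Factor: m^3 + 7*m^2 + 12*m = (m + 4)*(m^2 + 3*m) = m*(m + 4)*(m + 3)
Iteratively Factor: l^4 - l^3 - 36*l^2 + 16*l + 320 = (l - 5)*(l^3 + 4*l^2 - 16*l - 64) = (l - 5)*(l + 4)*(l^2 - 16) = (l - 5)*(l - 4)*(l + 4)*(l + 4)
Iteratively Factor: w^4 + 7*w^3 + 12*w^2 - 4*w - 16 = (w + 4)*(w^3 + 3*w^2 - 4) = (w + 2)*(w + 4)*(w^2 + w - 2) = (w - 1)*(w + 2)*(w + 4)*(w + 2)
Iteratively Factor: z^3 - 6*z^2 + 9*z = (z)*(z^2 - 6*z + 9) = z*(z - 3)*(z - 3)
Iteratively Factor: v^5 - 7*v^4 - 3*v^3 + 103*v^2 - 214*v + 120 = (v - 3)*(v^4 - 4*v^3 - 15*v^2 + 58*v - 40) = (v - 3)*(v - 1)*(v^3 - 3*v^2 - 18*v + 40) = (v - 3)*(v - 2)*(v - 1)*(v^2 - v - 20) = (v - 3)*(v - 2)*(v - 1)*(v + 4)*(v - 5)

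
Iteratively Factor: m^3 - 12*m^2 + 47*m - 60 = (m - 4)*(m^2 - 8*m + 15) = (m - 5)*(m - 4)*(m - 3)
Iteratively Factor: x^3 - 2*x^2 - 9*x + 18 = (x - 2)*(x^2 - 9) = (x - 2)*(x + 3)*(x - 3)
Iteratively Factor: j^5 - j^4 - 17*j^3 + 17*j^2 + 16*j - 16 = (j - 1)*(j^4 - 17*j^2 + 16) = (j - 1)*(j + 4)*(j^3 - 4*j^2 - j + 4) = (j - 1)*(j + 1)*(j + 4)*(j^2 - 5*j + 4) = (j - 4)*(j - 1)*(j + 1)*(j + 4)*(j - 1)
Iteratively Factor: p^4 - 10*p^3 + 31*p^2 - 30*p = (p - 2)*(p^3 - 8*p^2 + 15*p) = p*(p - 2)*(p^2 - 8*p + 15) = p*(p - 3)*(p - 2)*(p - 5)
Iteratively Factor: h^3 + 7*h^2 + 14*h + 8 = (h + 4)*(h^2 + 3*h + 2) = (h + 2)*(h + 4)*(h + 1)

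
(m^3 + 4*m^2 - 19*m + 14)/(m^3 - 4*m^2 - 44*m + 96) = (m^2 + 6*m - 7)/(m^2 - 2*m - 48)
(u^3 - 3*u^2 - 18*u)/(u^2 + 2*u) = (u^2 - 3*u - 18)/(u + 2)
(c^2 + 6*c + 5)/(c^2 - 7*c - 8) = (c + 5)/(c - 8)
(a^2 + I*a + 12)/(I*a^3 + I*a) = (-I*a^2 + a - 12*I)/(a^3 + a)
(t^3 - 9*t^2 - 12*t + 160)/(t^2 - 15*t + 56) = (t^2 - t - 20)/(t - 7)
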